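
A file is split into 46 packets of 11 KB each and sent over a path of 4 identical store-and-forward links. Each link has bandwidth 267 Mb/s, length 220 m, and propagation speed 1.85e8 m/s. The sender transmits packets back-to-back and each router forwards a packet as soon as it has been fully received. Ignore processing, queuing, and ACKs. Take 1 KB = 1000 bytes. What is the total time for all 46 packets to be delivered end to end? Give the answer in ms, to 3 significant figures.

16.2 ms

Per-hop transmission t_tx = L/R = 88000/267000000 = 0.329588 ms.
Per-hop propagation t_prop = 220/185000000 = 0.00118919 ms.
Pipeline fill: first packet needs 4·t_tx to clear all hops; remaining 45 packets each add one t_tx.
Total = (4+46-1)·t_tx + 4·t_prop = 49·0.329588 + 4·0.00118919 = 16.2 ms.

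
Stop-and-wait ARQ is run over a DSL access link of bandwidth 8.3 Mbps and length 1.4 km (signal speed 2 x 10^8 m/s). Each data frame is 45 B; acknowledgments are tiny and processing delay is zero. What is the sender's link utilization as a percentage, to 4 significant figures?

t_tx = L/R = 360/8.3e+06 = 4.33735e-05 s.
t_prop = 1400/200000000 = 7e-06 s; RTT = 1.4e-05 s.
Cycle = t_tx + RTT = 5.73735e-05 s.
Utilization = t_tx / cycle = 4.33735e-05/5.73735e-05 = 75.60 %.

75.60 %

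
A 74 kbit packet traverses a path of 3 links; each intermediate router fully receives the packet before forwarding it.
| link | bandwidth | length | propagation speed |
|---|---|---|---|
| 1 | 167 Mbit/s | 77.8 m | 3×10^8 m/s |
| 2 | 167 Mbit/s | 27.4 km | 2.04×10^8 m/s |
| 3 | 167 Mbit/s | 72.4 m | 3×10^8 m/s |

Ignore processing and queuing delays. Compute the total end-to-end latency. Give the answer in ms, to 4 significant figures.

1.464 ms

L = 74000 bits.
Transmission delay per hop = L/R = 74000/167000000 = 0.443114 ms; 3 hops → 1.32934 ms.
Propagation delays (d/s per hop): 0.000259333, 0.134314, 0.000241333 ms; sum = 0.134814 ms.
End-to-end = 1.464 ms.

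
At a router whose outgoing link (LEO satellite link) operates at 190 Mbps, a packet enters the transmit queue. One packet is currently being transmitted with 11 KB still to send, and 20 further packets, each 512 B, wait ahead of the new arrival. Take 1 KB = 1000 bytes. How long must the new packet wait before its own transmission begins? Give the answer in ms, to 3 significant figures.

Each queued packet: L/R = 4096/190000000 = 0.0215579 ms.
20 queued → 0.431158 ms.
Plus remaining 88000 bits of current packet: 0.463158 ms.
Queuing delay = 0.894 ms.

0.894 ms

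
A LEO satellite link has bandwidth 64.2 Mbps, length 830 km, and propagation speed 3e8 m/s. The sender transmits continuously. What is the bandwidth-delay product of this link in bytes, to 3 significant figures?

22200 bytes

Propagation delay = 830000 / 300000000 = 0.00276667 s.
BDP = R × t_prop = 64200000 × 0.00276667 = 177620 bits.
In bytes: 177620/8 = 22200 bytes.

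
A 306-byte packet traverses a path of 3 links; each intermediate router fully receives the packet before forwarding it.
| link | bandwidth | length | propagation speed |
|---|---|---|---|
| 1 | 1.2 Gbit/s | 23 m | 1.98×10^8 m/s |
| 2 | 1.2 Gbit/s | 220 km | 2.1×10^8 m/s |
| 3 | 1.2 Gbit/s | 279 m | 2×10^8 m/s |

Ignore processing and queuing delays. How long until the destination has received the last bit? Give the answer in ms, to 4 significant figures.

L = 306 × 8 = 2448 bits.
Transmission delay per hop = L/R = 2448/1200000000 = 0.00204 ms; 3 hops → 0.00612 ms.
Propagation delays (d/s per hop): 0.000116162, 1.04762, 0.001395 ms; sum = 1.04913 ms.
End-to-end = 1.055 ms.

1.055 ms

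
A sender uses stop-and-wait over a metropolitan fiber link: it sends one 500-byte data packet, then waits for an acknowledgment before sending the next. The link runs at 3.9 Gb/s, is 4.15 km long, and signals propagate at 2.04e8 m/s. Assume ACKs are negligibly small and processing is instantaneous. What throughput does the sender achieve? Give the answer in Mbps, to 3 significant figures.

95.9 Mbps

t_tx = L/R = 4000/3900000000 = 1.02564e-06 s.
t_prop = 4150/204000000 = 2.03431e-05 s; RTT = 4.06863e-05 s.
Cycle = t_tx + RTT = 4.17119e-05 s.
Throughput = L / cycle = 4000 / 4.17119e-05 = 95.9 Mbps.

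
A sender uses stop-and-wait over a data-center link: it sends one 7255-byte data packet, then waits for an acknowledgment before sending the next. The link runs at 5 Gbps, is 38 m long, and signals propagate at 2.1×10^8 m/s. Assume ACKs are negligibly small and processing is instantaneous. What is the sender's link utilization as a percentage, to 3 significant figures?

97.0 %

t_tx = L/R = 58040/5000000000 = 1.1608e-05 s.
t_prop = 38/210000000 = 1.80952e-07 s; RTT = 3.61905e-07 s.
Cycle = t_tx + RTT = 1.19699e-05 s.
Utilization = t_tx / cycle = 1.1608e-05/1.19699e-05 = 97.0 %.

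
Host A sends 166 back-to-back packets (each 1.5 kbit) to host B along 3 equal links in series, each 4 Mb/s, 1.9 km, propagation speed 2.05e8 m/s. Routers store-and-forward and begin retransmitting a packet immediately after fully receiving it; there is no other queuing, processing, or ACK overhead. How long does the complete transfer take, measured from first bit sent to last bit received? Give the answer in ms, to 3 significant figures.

63.0 ms

Per-hop transmission t_tx = L/R = 1500/4000000 = 0.375 ms.
Per-hop propagation t_prop = 1900/2.05e+08 = 0.00926829 ms.
Pipeline fill: first packet needs 3·t_tx to clear all hops; remaining 165 packets each add one t_tx.
Total = (3+166-1)·t_tx + 3·t_prop = 168·0.375 + 3·0.00926829 = 63.0 ms.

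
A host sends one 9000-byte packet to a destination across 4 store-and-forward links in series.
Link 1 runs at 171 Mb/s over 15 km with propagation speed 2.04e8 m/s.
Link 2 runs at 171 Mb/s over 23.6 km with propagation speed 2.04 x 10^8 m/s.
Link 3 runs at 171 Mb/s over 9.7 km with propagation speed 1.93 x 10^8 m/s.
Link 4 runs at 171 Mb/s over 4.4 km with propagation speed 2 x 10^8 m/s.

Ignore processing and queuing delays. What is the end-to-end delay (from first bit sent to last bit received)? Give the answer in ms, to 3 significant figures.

1.95 ms

L = 9000 × 8 = 72000 bits.
Transmission delay per hop = L/R = 72000/171000000 = 0.421053 ms; 4 hops → 1.68421 ms.
Propagation delays (d/s per hop): 0.0735294, 0.115686, 0.0502591, 0.022 ms; sum = 0.261475 ms.
End-to-end = 1.95 ms.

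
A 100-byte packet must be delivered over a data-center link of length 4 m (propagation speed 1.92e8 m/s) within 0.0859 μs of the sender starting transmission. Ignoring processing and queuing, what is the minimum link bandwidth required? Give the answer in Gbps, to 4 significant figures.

12.30 Gbps

L = 800 bits.
Propagation delay = 4 / 192000000 = 0.0208333 μs.
Transmission budget = 0.0859 − 0.0208333 = 0.0650667 μs.
R ≥ L / t_tx = 800 bits / 6.50667e-08 s = 12.30 Gbps.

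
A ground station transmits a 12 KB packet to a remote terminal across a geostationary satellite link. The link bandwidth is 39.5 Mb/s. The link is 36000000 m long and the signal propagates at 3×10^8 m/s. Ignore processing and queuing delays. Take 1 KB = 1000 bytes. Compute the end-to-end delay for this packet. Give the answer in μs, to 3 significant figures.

L = 96000 bits.
Transmission delay = L/R = 96000 / 39500000 = 2430.38 μs.
Propagation delay = d/s = 36000000 m / 300000000 m/s = 120000 μs.
Total = 122000 μs.

122000 μs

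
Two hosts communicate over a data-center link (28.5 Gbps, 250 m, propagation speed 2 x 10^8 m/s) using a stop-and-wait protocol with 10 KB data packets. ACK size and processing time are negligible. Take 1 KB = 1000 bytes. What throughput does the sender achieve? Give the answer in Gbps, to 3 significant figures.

15.1 Gbps

t_tx = L/R = 80000/28500000000 = 2.80702e-06 s.
t_prop = 250/200000000 = 1.25e-06 s; RTT = 2.5e-06 s.
Cycle = t_tx + RTT = 5.30702e-06 s.
Throughput = L / cycle = 80000 / 5.30702e-06 = 15.1 Gbps.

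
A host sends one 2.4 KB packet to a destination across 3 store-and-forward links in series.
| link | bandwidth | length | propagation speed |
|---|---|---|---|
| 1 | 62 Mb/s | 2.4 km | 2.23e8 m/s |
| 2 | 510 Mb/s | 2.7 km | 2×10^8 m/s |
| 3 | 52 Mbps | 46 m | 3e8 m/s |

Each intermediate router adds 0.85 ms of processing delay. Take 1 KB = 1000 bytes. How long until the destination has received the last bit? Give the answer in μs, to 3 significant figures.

L = 19200 bits.
Transmission delays (L/R per hop): 309.677, 37.6471, 369.231 μs; sum = 716.555 μs.
Propagation delays (d/s per hop): 10.7623, 13.5, 0.153333 μs; sum = 24.4157 μs.
Processing at 2 router(s): 2 × 0.85 ms = 1700 μs.
End-to-end = 2440 μs.

2440 μs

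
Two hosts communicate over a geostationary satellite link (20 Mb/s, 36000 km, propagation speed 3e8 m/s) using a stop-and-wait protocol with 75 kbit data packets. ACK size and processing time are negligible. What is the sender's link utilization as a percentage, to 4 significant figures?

t_tx = L/R = 75000/20000000 = 0.00375 s.
t_prop = 36000000/300000000 = 0.12 s; RTT = 0.24 s.
Cycle = t_tx + RTT = 0.24375 s.
Utilization = t_tx / cycle = 0.00375/0.24375 = 1.538 %.

1.538 %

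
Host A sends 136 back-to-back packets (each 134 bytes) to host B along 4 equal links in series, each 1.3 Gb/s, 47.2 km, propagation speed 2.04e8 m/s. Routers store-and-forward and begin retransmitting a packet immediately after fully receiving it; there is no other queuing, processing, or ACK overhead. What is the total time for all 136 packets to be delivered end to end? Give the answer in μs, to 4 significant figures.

1040 μs

Per-hop transmission t_tx = L/R = 1072/1300000000 = 0.824615 μs.
Per-hop propagation t_prop = 47200/204000000 = 231.373 μs.
Pipeline fill: first packet needs 4·t_tx to clear all hops; remaining 135 packets each add one t_tx.
Total = (4+136-1)·t_tx + 4·t_prop = 139·0.824615 + 4·231.373 = 1040 μs.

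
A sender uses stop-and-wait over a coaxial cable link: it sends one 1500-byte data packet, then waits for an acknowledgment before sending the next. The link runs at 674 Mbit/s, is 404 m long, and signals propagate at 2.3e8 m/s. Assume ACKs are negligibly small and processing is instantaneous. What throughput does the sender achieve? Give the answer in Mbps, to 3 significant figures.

t_tx = L/R = 12000/674000000 = 1.78042e-05 s.
t_prop = 404/2.3e+08 = 1.75652e-06 s; RTT = 3.51304e-06 s.
Cycle = t_tx + RTT = 2.13172e-05 s.
Throughput = L / cycle = 12000 / 2.13172e-05 = 563 Mbps.

563 Mbps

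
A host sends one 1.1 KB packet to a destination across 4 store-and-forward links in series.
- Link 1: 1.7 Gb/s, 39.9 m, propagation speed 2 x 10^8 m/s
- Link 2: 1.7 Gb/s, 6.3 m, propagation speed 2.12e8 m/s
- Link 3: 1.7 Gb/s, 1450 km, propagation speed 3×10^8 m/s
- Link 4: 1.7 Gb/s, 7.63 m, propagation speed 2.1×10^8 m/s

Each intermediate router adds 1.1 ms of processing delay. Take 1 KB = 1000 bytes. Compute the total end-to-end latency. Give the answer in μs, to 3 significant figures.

8150 μs

L = 8800 bits.
Transmission delay per hop = L/R = 8800/1700000000 = 5.17647 μs; 4 hops → 20.7059 μs.
Propagation delays (d/s per hop): 0.1995, 0.029717, 4833.33, 0.0363333 μs; sum = 4833.6 μs.
Processing at 3 router(s): 3 × 1.1 ms = 3300 μs.
End-to-end = 8150 μs.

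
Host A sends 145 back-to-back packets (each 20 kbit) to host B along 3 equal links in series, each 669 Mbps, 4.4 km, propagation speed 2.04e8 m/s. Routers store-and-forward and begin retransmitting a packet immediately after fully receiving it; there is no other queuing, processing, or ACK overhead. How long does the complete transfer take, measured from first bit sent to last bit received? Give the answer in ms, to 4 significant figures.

Per-hop transmission t_tx = L/R = 20000/669000000 = 0.0298954 ms.
Per-hop propagation t_prop = 4400/204000000 = 0.0215686 ms.
Pipeline fill: first packet needs 3·t_tx to clear all hops; remaining 144 packets each add one t_tx.
Total = (3+145-1)·t_tx + 3·t_prop = 147·0.0298954 + 3·0.0215686 = 4.459 ms.

4.459 ms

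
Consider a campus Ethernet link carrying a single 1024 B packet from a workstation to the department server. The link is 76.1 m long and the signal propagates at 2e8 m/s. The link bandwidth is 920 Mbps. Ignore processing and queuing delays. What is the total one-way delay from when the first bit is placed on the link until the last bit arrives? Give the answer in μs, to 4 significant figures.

9.285 μs

L = 1024 × 8 = 8192 bits.
Transmission delay = L/R = 8192 / 920000000 = 8.90435 μs.
Propagation delay = d/s = 76.1 m / 200000000 m/s = 0.3805 μs.
Total = 9.285 μs.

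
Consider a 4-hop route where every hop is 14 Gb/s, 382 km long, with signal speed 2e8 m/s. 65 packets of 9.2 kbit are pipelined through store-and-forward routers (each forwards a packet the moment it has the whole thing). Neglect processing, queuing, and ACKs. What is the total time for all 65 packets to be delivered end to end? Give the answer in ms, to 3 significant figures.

Per-hop transmission t_tx = L/R = 9200/14000000000 = 0.000657143 ms.
Per-hop propagation t_prop = 382000/200000000 = 1.91 ms.
Pipeline fill: first packet needs 4·t_tx to clear all hops; remaining 64 packets each add one t_tx.
Total = (4+65-1)·t_tx + 4·t_prop = 68·0.000657143 + 4·1.91 = 7.68 ms.

7.68 ms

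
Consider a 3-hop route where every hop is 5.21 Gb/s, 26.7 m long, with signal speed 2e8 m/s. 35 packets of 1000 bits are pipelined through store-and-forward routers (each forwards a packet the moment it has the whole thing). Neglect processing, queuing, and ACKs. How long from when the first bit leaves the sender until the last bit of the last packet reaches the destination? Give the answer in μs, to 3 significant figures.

Per-hop transmission t_tx = L/R = 1000/5210000000 = 0.191939 μs.
Per-hop propagation t_prop = 26.7/200000000 = 0.1335 μs.
Pipeline fill: first packet needs 3·t_tx to clear all hops; remaining 34 packets each add one t_tx.
Total = (3+35-1)·t_tx + 3·t_prop = 37·0.191939 + 3·0.1335 = 7.50 μs.

7.50 μs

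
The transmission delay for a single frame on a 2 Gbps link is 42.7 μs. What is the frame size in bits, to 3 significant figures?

L = R × t_tx = 2000000000 b/s × 4.27e-05 s = 85400 bits.

85400 bits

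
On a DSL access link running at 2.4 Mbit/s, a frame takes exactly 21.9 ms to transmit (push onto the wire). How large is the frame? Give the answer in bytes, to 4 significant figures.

6570 bytes

L = R × t_tx = 2400000 b/s × 0.0219 s = 52560 bits.
In bytes: 52560 / 8 = 6570 bytes.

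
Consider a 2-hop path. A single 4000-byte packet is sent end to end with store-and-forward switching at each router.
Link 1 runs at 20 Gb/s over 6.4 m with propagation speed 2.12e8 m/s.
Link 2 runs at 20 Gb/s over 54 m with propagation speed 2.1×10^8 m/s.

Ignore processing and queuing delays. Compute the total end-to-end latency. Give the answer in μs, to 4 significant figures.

3.487 μs

L = 4000 × 8 = 32000 bits.
Transmission delay per hop = L/R = 32000/20000000000 = 1.6 μs; 2 hops → 3.2 μs.
Propagation delays (d/s per hop): 0.0301887, 0.257143 μs; sum = 0.287332 μs.
End-to-end = 3.487 μs.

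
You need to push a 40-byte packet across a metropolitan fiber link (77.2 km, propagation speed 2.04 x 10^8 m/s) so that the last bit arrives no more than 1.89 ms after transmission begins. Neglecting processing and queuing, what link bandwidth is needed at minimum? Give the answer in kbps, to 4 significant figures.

211.7 kbps

L = 320 bits.
Propagation delay = 77200 / 204000000 = 0.378431 ms.
Transmission budget = 1.89 − 0.378431 = 1.51157 ms.
R ≥ L / t_tx = 320 bits / 0.00151157 s = 211.7 kbps.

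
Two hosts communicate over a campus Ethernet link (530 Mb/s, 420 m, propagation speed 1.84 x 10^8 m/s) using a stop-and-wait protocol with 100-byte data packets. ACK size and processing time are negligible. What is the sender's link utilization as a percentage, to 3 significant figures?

24.8 %

t_tx = L/R = 800/530000000 = 1.50943e-06 s.
t_prop = 420/184000000 = 2.28261e-06 s; RTT = 4.56522e-06 s.
Cycle = t_tx + RTT = 6.07465e-06 s.
Utilization = t_tx / cycle = 1.50943e-06/6.07465e-06 = 24.8 %.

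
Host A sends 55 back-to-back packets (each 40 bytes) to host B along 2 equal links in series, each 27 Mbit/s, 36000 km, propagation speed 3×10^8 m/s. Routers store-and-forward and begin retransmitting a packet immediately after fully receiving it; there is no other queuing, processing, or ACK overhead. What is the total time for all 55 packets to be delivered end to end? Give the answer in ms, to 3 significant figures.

241 ms

Per-hop transmission t_tx = L/R = 320/27000000 = 0.0118519 ms.
Per-hop propagation t_prop = 36000000/300000000 = 120 ms.
Pipeline fill: first packet needs 2·t_tx to clear all hops; remaining 54 packets each add one t_tx.
Total = (2+55-1)·t_tx + 2·t_prop = 56·0.0118519 + 2·120 = 241 ms.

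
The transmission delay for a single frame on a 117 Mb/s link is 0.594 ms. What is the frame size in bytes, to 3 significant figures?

L = R × t_tx = 117000000 b/s × 0.000594 s = 69498 bits.
In bytes: 69498 / 8 = 8690 bytes.

8690 bytes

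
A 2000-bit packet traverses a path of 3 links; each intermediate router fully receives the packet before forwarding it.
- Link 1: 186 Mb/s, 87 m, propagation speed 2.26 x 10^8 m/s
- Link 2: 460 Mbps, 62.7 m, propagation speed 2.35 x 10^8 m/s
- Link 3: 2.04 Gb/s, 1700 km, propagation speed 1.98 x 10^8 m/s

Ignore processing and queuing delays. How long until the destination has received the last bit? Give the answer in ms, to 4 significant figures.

8.603 ms

Transmission delays (L/R per hop): 0.0107527, 0.00434783, 0.000980392 ms; sum = 0.0160809 ms.
Propagation delays (d/s per hop): 0.000384956, 0.000266809, 8.58586 ms; sum = 8.58651 ms.
End-to-end = 8.603 ms.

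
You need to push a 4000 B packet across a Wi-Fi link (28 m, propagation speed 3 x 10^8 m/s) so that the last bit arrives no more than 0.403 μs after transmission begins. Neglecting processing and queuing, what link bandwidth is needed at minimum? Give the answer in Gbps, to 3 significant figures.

103 Gbps

L = 32000 bits.
Propagation delay = 28 / 300000000 = 0.0933333 μs.
Transmission budget = 0.403 − 0.0933333 = 0.309667 μs.
R ≥ L / t_tx = 32000 bits / 3.09667e-07 s = 103 Gbps.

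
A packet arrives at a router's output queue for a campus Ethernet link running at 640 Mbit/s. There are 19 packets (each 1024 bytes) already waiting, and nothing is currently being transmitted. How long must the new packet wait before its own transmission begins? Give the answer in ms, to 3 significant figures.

0.243 ms

Each queued packet: L/R = 8192/640000000 = 0.0128 ms.
19 queued → 0.2432 ms.
Queuing delay = 0.243 ms.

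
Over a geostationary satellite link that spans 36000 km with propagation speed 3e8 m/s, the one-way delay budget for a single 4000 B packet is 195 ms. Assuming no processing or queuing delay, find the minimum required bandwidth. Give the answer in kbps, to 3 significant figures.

L = 32000 bits.
Propagation delay = 36000000 / 300000000 = 120 ms.
Transmission budget = 195 − 120 = 75 ms.
R ≥ L / t_tx = 32000 bits / 0.075 s = 427 kbps.

427 kbps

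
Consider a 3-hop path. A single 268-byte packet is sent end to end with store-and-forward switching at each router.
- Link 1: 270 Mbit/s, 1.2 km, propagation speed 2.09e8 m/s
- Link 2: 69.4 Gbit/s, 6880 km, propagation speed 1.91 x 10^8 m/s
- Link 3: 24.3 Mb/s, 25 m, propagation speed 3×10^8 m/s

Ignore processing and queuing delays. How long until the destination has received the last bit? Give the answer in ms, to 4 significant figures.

L = 268 × 8 = 2144 bits.
Transmission delays (L/R per hop): 0.00794074, 3.08934e-05, 0.0882305 ms; sum = 0.0962021 ms.
Propagation delays (d/s per hop): 0.00574163, 36.0209, 8.33333e-05 ms; sum = 36.0268 ms.
End-to-end = 36.12 ms.

36.12 ms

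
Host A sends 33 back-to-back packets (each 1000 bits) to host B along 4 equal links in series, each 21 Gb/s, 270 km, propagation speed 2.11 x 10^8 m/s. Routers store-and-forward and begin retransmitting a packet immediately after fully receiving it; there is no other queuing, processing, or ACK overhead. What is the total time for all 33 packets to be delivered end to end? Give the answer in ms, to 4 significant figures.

Per-hop transmission t_tx = L/R = 1000/21000000000 = 4.7619e-05 ms.
Per-hop propagation t_prop = 270000/211000000 = 1.27962 ms.
Pipeline fill: first packet needs 4·t_tx to clear all hops; remaining 32 packets each add one t_tx.
Total = (4+33-1)·t_tx + 4·t_prop = 36·4.7619e-05 + 4·1.27962 = 5.120 ms.

5.120 ms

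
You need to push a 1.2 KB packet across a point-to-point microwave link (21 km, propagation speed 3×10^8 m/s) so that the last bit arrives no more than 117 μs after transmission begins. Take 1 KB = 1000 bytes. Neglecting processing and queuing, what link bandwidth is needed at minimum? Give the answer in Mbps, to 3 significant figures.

L = 9600 bits.
Propagation delay = 21000 / 300000000 = 70 μs.
Transmission budget = 117 − 70 = 47 μs.
R ≥ L / t_tx = 9600 bits / 4.7e-05 s = 204 Mbps.

204 Mbps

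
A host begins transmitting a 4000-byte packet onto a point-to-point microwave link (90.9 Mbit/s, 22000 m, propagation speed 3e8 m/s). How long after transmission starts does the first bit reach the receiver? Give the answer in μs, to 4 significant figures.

First bit experiences only propagation delay: d/s = 22000/300000000 = 73.33 μs.

73.33 μs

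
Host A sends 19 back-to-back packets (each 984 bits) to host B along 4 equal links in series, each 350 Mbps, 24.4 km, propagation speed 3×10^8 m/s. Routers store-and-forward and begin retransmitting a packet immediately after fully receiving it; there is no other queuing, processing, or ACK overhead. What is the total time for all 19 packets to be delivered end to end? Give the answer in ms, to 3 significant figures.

Per-hop transmission t_tx = L/R = 984/350000000 = 0.00281143 ms.
Per-hop propagation t_prop = 24400/300000000 = 0.0813333 ms.
Pipeline fill: first packet needs 4·t_tx to clear all hops; remaining 18 packets each add one t_tx.
Total = (4+19-1)·t_tx + 4·t_prop = 22·0.00281143 + 4·0.0813333 = 0.387 ms.

0.387 ms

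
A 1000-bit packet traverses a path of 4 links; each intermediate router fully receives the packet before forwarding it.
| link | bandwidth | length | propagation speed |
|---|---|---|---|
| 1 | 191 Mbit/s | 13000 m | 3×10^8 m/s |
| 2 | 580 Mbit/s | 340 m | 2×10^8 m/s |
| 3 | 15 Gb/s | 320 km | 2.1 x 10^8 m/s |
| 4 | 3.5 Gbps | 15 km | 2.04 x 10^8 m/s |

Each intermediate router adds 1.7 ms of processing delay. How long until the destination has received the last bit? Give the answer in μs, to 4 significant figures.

Transmission delays (L/R per hop): 5.2356, 1.72414, 0.0666667, 0.285714 μs; sum = 7.31212 μs.
Propagation delays (d/s per hop): 43.3333, 1.7, 1523.81, 73.5294 μs; sum = 1642.37 μs.
Processing at 3 router(s): 3 × 1.7 ms = 5100 μs.
End-to-end = 6750 μs.

6750 μs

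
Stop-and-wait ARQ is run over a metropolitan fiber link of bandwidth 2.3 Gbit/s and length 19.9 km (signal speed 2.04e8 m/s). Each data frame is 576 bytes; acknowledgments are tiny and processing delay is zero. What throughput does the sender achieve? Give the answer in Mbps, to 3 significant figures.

23.4 Mbps

t_tx = L/R = 4608/2300000000 = 2.00348e-06 s.
t_prop = 19900/204000000 = 9.7549e-05 s; RTT = 0.000195098 s.
Cycle = t_tx + RTT = 0.000197102 s.
Throughput = L / cycle = 4608 / 0.000197102 = 23.4 Mbps.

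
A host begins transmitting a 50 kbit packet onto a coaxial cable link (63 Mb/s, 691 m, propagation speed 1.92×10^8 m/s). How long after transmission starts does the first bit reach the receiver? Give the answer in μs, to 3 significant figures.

First bit experiences only propagation delay: d/s = 691/192000000 = 3.60 μs.

3.60 μs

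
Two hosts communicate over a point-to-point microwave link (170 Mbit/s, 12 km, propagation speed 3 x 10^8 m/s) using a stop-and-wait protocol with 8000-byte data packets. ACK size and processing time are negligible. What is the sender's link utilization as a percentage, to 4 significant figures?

t_tx = L/R = 64000/170000000 = 0.000376471 s.
t_prop = 12000/300000000 = 4e-05 s; RTT = 8e-05 s.
Cycle = t_tx + RTT = 0.000456471 s.
Utilization = t_tx / cycle = 0.000376471/0.000456471 = 82.47 %.

82.47 %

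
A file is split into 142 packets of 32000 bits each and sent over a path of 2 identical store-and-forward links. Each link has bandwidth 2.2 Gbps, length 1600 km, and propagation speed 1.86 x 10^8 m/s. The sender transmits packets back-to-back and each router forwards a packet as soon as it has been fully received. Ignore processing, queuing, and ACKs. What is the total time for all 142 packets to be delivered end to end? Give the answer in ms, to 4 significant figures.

19.28 ms

Per-hop transmission t_tx = L/R = 32000/2200000000 = 0.0145455 ms.
Per-hop propagation t_prop = 1600000/186000000 = 8.60215 ms.
Pipeline fill: first packet needs 2·t_tx to clear all hops; remaining 141 packets each add one t_tx.
Total = (2+142-1)·t_tx + 2·t_prop = 143·0.0145455 + 2·8.60215 = 19.28 ms.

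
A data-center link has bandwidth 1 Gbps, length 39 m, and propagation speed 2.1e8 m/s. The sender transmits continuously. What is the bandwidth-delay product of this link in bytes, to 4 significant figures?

Propagation delay = 39 / 210000000 = 1.85714e-07 s.
BDP = R × t_prop = 1000000000 × 1.85714e-07 = 185.714 bits.
In bytes: 185.714/8 = 23.21 bytes.

23.21 bytes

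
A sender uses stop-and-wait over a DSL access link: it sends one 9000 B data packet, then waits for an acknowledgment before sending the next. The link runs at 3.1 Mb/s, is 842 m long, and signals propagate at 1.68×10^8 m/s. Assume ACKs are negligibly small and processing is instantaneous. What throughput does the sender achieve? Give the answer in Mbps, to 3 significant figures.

t_tx = L/R = 72000/3100000 = 0.0232258 s.
t_prop = 842/168000000 = 5.0119e-06 s; RTT = 1.00238e-05 s.
Cycle = t_tx + RTT = 0.0232358 s.
Throughput = L / cycle = 72000 / 0.0232358 = 3.10 Mbps.

3.10 Mbps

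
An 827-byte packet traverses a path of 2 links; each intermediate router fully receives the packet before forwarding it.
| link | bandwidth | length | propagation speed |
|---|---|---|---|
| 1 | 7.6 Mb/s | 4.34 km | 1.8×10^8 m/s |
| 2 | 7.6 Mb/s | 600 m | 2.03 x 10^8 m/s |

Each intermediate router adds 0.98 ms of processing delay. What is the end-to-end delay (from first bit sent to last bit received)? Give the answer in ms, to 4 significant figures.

L = 827 × 8 = 6616 bits.
Transmission delay per hop = L/R = 6616/7600000 = 0.870526 ms; 2 hops → 1.74105 ms.
Propagation delays (d/s per hop): 0.0241111, 0.00295567 ms; sum = 0.0270668 ms.
Processing at 1 router(s): 1 × 0.98 ms = 0.98 ms.
End-to-end = 2.748 ms.

2.748 ms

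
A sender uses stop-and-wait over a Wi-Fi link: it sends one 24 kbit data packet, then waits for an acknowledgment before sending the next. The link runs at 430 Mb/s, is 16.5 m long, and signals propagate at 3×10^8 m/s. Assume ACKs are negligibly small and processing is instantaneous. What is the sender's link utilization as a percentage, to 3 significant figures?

t_tx = L/R = 24000/430000000 = 5.5814e-05 s.
t_prop = 16.5/300000000 = 5.5e-08 s; RTT = 1.1e-07 s.
Cycle = t_tx + RTT = 5.5924e-05 s.
Utilization = t_tx / cycle = 5.5814e-05/5.5924e-05 = 99.8 %.

99.8 %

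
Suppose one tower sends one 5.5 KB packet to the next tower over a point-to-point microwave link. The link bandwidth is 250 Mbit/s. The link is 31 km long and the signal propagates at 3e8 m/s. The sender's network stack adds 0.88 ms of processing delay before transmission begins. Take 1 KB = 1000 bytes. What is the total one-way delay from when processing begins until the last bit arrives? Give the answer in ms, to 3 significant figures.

L = 44000 bits.
Transmission delay = L/R = 44000 / 250000000 = 0.176 ms.
Propagation delay = d/s = 31000 m / 300000000 m/s = 0.103333 ms.
Plus processing delay 0.88 ms = 0.88 ms.
Total = 1.16 ms.

1.16 ms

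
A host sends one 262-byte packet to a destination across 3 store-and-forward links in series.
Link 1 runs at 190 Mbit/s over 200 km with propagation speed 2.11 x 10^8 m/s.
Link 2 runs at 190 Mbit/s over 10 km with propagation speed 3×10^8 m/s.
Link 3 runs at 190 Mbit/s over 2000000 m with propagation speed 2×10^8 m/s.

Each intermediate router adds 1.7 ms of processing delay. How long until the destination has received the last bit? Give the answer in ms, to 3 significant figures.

14.4 ms

L = 262 × 8 = 2096 bits.
Transmission delay per hop = L/R = 2096/190000000 = 0.0110316 ms; 3 hops → 0.0330947 ms.
Propagation delays (d/s per hop): 0.947867, 0.0333333, 10 ms; sum = 10.9812 ms.
Processing at 2 router(s): 2 × 1.7 ms = 3.4 ms.
End-to-end = 14.4 ms.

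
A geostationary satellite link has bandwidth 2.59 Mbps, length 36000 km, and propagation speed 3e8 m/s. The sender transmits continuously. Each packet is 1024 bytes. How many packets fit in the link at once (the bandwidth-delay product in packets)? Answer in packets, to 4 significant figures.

37.94 packets

Propagation delay = 36000000 / 300000000 = 0.12 s.
BDP = R × t_prop = 2590000 × 0.12 = 310800 bits.
In packets of 8192 bits: 37.94 packets.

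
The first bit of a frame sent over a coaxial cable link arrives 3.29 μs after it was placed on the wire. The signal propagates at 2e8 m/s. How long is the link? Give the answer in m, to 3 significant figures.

d = s × t_prop = 200000000 × 3.29e-06 = 658 m.

658 m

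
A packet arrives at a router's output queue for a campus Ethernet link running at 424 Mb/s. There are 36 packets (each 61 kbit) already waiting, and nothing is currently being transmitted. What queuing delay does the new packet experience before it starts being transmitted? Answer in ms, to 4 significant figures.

Each queued packet: L/R = 61000/424000000 = 0.143868 ms.
36 queued → 5.17925 ms.
Queuing delay = 5.179 ms.

5.179 ms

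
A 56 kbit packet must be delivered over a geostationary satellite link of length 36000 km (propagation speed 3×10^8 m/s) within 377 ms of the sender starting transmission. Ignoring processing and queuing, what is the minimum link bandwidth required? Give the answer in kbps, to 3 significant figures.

Propagation delay = 36000000 / 300000000 = 120 ms.
Transmission budget = 377 − 120 = 257 ms.
R ≥ L / t_tx = 56000 bits / 0.257 s = 218 kbps.

218 kbps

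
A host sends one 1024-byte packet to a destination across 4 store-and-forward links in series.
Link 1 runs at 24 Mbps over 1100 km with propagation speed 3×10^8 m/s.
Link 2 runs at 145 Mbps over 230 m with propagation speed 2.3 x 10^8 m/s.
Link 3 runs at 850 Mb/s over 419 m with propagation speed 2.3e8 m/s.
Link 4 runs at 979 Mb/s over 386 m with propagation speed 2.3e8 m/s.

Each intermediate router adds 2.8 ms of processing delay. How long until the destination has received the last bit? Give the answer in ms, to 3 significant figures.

12.5 ms

L = 1024 × 8 = 8192 bits.
Transmission delays (L/R per hop): 0.341333, 0.0564966, 0.00963765, 0.00836772 ms; sum = 0.415835 ms.
Propagation delays (d/s per hop): 3.66667, 0.001, 0.00182174, 0.00167826 ms; sum = 3.67117 ms.
Processing at 3 router(s): 3 × 2.8 ms = 8.4 ms.
End-to-end = 12.5 ms.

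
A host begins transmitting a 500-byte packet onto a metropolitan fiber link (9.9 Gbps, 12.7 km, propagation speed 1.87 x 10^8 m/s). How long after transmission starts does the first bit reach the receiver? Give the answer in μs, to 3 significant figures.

67.9 μs

First bit experiences only propagation delay: d/s = 12700/187000000 = 67.9 μs.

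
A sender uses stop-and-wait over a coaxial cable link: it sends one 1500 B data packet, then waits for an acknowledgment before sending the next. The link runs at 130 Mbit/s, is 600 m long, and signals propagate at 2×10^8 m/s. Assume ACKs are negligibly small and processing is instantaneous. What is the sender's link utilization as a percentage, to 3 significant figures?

93.9 %

t_tx = L/R = 12000/130000000 = 9.23077e-05 s.
t_prop = 600/200000000 = 3e-06 s; RTT = 6e-06 s.
Cycle = t_tx + RTT = 9.83077e-05 s.
Utilization = t_tx / cycle = 9.23077e-05/9.83077e-05 = 93.9 %.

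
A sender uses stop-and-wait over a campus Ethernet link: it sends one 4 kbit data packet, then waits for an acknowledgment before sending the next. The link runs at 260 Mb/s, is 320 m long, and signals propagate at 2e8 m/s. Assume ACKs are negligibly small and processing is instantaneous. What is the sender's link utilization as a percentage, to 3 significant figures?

t_tx = L/R = 4000/260000000 = 1.53846e-05 s.
t_prop = 320/200000000 = 1.6e-06 s; RTT = 3.2e-06 s.
Cycle = t_tx + RTT = 1.85846e-05 s.
Utilization = t_tx / cycle = 1.53846e-05/1.85846e-05 = 82.8 %.

82.8 %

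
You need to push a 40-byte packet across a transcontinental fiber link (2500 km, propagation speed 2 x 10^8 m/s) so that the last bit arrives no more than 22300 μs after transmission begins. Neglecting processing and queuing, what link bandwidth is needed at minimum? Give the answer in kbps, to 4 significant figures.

32.65 kbps

L = 320 bits.
Propagation delay = 2500000 / 200000000 = 12500 μs.
Transmission budget = 22300 − 12500 = 9800 μs.
R ≥ L / t_tx = 320 bits / 0.0098 s = 32.65 kbps.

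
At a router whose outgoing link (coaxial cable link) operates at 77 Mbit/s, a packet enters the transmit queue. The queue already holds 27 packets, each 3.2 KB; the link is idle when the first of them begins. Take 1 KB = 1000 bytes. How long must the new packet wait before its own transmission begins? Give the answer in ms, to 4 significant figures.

Each queued packet: L/R = 25600/77000000 = 0.332468 ms.
27 queued → 8.97662 ms.
Queuing delay = 8.977 ms.

8.977 ms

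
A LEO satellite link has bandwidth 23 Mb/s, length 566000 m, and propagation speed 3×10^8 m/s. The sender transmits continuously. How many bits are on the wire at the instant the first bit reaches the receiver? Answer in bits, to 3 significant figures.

43400 bits

Propagation delay = 566000 / 300000000 = 0.00188667 s.
BDP = R × t_prop = 23000000 × 0.00188667 = 43393.3 bits.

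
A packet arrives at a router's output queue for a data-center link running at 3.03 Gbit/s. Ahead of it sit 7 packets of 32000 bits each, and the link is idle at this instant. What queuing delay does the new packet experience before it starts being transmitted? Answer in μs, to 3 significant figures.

Each queued packet: L/R = 32000/3030000000 = 10.5611 μs.
7 queued → 73.9274 μs.
Queuing delay = 73.9 μs.

73.9 μs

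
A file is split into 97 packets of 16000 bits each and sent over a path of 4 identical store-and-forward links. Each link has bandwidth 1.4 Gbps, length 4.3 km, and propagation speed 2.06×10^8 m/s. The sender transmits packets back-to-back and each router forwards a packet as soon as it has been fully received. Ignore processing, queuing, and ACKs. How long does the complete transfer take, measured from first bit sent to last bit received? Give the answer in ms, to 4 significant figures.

Per-hop transmission t_tx = L/R = 16000/1400000000 = 0.0114286 ms.
Per-hop propagation t_prop = 4300/206000000 = 0.0208738 ms.
Pipeline fill: first packet needs 4·t_tx to clear all hops; remaining 96 packets each add one t_tx.
Total = (4+97-1)·t_tx + 4·t_prop = 100·0.0114286 + 4·0.0208738 = 1.226 ms.

1.226 ms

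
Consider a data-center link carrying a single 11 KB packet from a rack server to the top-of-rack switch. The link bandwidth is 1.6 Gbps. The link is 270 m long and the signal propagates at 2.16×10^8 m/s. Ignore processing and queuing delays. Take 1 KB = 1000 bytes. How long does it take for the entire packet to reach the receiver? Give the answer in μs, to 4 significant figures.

L = 88000 bits.
Transmission delay = L/R = 88000 / 1600000000 = 55 μs.
Propagation delay = d/s = 270 m / 216000000 m/s = 1.25 μs.
Total = 56.25 μs.

56.25 μs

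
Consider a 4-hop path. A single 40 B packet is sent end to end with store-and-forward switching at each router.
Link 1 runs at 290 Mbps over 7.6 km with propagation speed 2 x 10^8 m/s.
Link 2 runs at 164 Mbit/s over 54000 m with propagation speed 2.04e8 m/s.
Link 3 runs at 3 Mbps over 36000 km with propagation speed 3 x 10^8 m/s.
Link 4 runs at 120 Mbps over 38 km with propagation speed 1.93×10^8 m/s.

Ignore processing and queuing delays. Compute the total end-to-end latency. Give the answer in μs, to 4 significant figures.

L = 40 × 8 = 320 bits.
Transmission delays (L/R per hop): 1.10345, 1.95122, 106.667, 2.66667 μs; sum = 112.388 μs.
Propagation delays (d/s per hop): 38, 264.706, 120000, 196.891 μs; sum = 120500 μs.
End-to-end = 120600 μs.

120600 μs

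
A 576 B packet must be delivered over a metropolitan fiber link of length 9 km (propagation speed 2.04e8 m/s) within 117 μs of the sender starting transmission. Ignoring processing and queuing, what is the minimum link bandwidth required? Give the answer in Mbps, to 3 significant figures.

L = 4608 bits.
Propagation delay = 9000 / 204000000 = 44.1176 μs.
Transmission budget = 117 − 44.1176 = 72.8824 μs.
R ≥ L / t_tx = 4608 bits / 7.28824e-05 s = 63.2 Mbps.

63.2 Mbps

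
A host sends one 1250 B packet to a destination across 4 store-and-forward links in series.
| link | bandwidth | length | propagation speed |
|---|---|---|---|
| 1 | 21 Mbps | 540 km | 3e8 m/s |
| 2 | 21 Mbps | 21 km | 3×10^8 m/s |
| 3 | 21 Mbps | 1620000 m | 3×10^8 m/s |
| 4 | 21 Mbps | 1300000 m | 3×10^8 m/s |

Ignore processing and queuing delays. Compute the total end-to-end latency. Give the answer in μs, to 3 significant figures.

13500 μs

L = 1250 × 8 = 10000 bits.
Transmission delay per hop = L/R = 10000/21000000 = 476.19 μs; 4 hops → 1904.76 μs.
Propagation delays (d/s per hop): 1800, 70, 5400, 4333.33 μs; sum = 11603.3 μs.
End-to-end = 13500 μs.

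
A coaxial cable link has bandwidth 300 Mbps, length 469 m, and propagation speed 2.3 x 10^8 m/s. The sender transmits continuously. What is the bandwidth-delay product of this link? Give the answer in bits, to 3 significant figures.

612 bits

Propagation delay = 469 / 2.3e+08 = 2.03913e-06 s.
BDP = R × t_prop = 300000000 × 2.03913e-06 = 611.739 bits.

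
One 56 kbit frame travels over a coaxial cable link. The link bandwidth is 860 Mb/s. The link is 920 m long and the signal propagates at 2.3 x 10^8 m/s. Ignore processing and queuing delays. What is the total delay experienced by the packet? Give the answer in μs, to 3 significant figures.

L = 56000 bits.
Transmission delay = L/R = 56000 / 860000000 = 65.1163 μs.
Propagation delay = d/s = 920 m / 2.3e+08 m/s = 4 μs.
Total = 69.1 μs.

69.1 μs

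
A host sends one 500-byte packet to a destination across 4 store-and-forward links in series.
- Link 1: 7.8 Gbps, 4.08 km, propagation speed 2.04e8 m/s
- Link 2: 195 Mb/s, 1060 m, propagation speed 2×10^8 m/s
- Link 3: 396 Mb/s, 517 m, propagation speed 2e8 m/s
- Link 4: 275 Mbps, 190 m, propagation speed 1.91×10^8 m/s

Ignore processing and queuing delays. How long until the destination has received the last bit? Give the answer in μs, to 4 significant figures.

74.55 μs

L = 500 × 8 = 4000 bits.
Transmission delays (L/R per hop): 0.512821, 20.5128, 10.101, 14.5455 μs; sum = 45.6721 μs.
Propagation delays (d/s per hop): 20, 5.3, 2.585, 0.994764 μs; sum = 28.8798 μs.
End-to-end = 74.55 μs.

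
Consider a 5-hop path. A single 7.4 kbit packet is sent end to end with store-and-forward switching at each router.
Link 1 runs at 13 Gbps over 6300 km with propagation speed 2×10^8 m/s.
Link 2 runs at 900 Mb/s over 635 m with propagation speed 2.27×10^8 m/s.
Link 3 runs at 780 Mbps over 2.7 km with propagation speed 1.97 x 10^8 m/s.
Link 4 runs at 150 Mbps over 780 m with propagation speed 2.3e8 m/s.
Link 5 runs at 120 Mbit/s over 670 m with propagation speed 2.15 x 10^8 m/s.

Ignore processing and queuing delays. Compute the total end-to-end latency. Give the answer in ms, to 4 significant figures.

31.65 ms

L = 7400 bits.
Transmission delays (L/R per hop): 0.000569231, 0.00822222, 0.00948718, 0.0493333, 0.0616667 ms; sum = 0.129279 ms.
Propagation delays (d/s per hop): 31.5, 0.00279736, 0.0137056, 0.0033913, 0.00311628 ms; sum = 31.523 ms.
End-to-end = 31.65 ms.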